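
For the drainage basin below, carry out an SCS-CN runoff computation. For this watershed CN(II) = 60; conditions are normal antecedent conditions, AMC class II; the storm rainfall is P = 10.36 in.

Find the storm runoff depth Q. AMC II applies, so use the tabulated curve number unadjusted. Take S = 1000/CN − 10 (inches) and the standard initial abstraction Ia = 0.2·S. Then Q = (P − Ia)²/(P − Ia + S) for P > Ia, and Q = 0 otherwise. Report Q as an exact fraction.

Q = 458329/88275 in ≈ 5.192 in

AMC II — tabulated CN = 60 applies directly.
Max retention: S = 1000/60 − 10 = 20/3 in (≈ 6.667 in)
Initial abstraction Ia = S/5 = (20/3)/5 = 4/3 ≈ 1.333 in
Since P=10.360 > Ia=1.333: effective rainfall P−Ia = 677/75 in
Runoff Q = (P−Ia)²/(P−Ia+S) = (9.027)²/(9.027+6.667) = 458329/88275 ≈ 5.192 in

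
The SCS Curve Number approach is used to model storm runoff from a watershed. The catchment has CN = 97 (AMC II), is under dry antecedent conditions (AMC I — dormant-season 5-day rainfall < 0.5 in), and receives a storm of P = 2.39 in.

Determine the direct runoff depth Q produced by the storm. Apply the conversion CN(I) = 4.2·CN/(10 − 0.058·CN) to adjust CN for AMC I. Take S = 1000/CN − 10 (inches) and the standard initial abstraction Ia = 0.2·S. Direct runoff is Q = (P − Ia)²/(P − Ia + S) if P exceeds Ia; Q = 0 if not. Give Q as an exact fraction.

Dry (AMC I): CN(I) = 4.2·97/(10 − 0.058·97) = (2037/5)/(2187/500) = 67900/729 ≈ 93.141
S = 1000/(67900/729) − 10 = 500/679 in ≈ 0.736 in
Ia = 0.2·(500/679) = 100/679 in ≈ 0.147 in
Excess rainfall: 2.390 − 0.147 = 2.243 in; P > Ia so Q > 0
Q: (152281/67900)² ÷ (202281/67900) = 23189502961/13734879900 in (≈ 1.688 in)

Q = 23189502961/13734879900 in ≈ 1.688 in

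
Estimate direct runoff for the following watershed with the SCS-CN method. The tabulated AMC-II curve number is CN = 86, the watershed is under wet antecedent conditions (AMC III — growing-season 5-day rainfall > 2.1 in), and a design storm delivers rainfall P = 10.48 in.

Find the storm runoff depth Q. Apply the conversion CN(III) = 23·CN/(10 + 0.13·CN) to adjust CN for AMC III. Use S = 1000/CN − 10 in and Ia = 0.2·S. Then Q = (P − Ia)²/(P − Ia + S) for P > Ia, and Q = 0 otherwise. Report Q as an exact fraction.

Q = 32670280962/3376421275 in ≈ 9.676 in

Adjust CN=86 to AMC III: 23·86/(10 + 0.13·86) → 1978 ÷ (1059/50) = 98900/1059 ≈ 93.390
Retention S: 1000/CN − 10 with CN=93.390 → S = 700/989 ≈ 0.708 in
Ia = 0.2·(700/989) = 140/989 in ≈ 0.142 in
Excess rainfall: 10.480 − 0.142 = 10.338 in; P > Ia so Q > 0
Q: (255618/24725)² ÷ (273118/24725) = 32670280962/3376421275 in (≈ 9.676 in)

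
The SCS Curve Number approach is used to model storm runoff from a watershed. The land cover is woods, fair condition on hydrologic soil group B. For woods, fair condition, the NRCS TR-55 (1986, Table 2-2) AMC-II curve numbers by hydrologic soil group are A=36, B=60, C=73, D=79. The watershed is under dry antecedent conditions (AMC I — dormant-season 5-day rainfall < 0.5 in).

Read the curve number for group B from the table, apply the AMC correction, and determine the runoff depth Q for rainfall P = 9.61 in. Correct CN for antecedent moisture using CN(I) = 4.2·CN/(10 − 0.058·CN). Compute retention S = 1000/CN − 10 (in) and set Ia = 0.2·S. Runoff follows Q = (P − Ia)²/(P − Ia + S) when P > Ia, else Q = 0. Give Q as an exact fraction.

NRCS table: woods, fair condition, soil group B → CN(II) = 60
CN(I) from CN(II)=60: (4.2·60)/(10 − 0.058·60) = 6300/163 ≈ 38.650
S = 1000/(6300/163) − 10 = 1000/63 in ≈ 15.873 in
Initial abstraction Ia = S/5 = (1000/63)/5 = 200/63 ≈ 3.175 in
P − Ia = 9.610 − 3.175 = 40543/6300 ≈ 6.435 in (> 0, runoff occurs)
Q = (40543/6300)²/((40543/6300) + 1000/63) = (1643734849/39690000)/(140543/6300) = 1643734849/885420900 in ≈ 1.856 in

Q = 1643734849/885420900 in ≈ 1.856 in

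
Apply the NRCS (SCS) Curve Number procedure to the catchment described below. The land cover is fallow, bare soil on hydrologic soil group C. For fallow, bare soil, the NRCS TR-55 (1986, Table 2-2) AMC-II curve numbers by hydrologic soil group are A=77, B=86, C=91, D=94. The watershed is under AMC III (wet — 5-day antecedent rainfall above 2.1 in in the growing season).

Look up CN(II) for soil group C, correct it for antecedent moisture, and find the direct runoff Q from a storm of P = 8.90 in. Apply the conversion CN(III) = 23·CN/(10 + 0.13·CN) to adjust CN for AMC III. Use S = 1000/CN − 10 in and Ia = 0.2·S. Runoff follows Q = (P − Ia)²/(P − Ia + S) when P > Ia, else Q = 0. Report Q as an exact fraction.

NRCS table: fallow, bare soil, soil group C → CN(II) = 91
CN(III) from CN(II)=91: (23·91)/(10 + 0.13·91) = 209300/2183 ≈ 95.877
S = 1000/(209300/2183) − 10 = 900/2093 in ≈ 0.430 in
Ia = 0.2S: 0.2·0.430 = 0.086 in (exactly 180/2093)
Excess rainfall: 8.900 − 0.086 = 8.814 in; P > Ia so Q > 0
Q: (184477/20930)² ÷ (193477/20930) = 34031763529/4049473610 in (≈ 8.404 in)

Q = 34031763529/4049473610 in ≈ 8.404 in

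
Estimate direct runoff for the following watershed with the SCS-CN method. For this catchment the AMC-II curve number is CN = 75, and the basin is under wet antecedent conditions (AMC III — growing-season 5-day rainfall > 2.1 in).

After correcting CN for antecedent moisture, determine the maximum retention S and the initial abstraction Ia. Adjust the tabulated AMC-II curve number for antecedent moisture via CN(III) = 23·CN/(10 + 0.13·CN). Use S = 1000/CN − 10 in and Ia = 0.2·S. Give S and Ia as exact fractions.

CN(III) from CN(II)=75: (23·75)/(10 + 0.13·75) = 6900/79 ≈ 87.342
Retention S: 1000/CN − 10 with CN=87.342 → S = 100/69 ≈ 1.449 in
Initial abstraction Ia = S/5 = (100/69)/5 = 20/69 ≈ 0.290 in

S = 100/69 in ≈ 1.449 in; Ia = 20/69 in ≈ 0.290 in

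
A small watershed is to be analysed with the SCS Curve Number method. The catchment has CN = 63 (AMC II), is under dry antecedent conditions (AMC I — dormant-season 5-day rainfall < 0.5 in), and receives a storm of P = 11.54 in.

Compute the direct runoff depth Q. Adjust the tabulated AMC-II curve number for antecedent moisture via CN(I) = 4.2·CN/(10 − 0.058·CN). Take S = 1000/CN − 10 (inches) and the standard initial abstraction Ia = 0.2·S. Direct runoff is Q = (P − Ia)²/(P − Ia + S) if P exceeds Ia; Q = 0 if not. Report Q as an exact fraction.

Dry (AMC I): CN(I) = 4.2·63/(10 − 0.058·63) = (1323/5)/(3173/500) = 132300/3173 ≈ 41.696
Max retention: S = 1000/(132300/3173) − 10 = 18500/1323 in (≈ 13.983 in)
Initial abstraction Ia = S/5 = (18500/1323)/5 = 3700/1323 ≈ 2.797 in
P − Ia = 11.540 − 2.797 = 578371/66150 ≈ 8.743 in (> 0, runoff occurs)
Q: (578371/66150)² ÷ (1503371/66150) = 334513013641/99447991650 in (≈ 3.364 in)

Q = 334513013641/99447991650 in ≈ 3.364 in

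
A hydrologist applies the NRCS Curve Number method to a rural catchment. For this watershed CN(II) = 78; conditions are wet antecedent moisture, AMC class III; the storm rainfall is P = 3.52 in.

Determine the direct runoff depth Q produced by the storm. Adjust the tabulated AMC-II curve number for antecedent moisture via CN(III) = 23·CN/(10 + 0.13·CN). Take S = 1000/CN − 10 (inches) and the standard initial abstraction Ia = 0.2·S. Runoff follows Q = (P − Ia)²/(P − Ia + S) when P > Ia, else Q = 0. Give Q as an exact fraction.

Q = 61282342/25721475 in ≈ 2.383 in

Wet (AMC III): CN(III) = 23·78/(10 + 0.13·78) = 1794/(1007/50) = 89700/1007 ≈ 89.076
S = 1000/(89700/1007) − 10 = 1100/897 in ≈ 1.226 in
Initial abstraction Ia = S/5 = (1100/897)/5 = 220/897 ≈ 0.245 in
Excess rainfall: 3.520 − 0.245 = 3.275 in; P > Ia so Q > 0
Runoff Q = (P−Ia)²/(P−Ia+S) = (3.275)²/(3.275+1.226) = 61282342/25721475 ≈ 2.383 in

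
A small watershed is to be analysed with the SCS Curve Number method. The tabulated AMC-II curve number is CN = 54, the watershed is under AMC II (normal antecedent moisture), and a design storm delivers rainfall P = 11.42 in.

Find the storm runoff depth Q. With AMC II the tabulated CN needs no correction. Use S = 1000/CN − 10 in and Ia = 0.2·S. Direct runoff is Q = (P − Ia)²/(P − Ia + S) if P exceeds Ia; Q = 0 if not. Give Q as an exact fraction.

AMC II — tabulated CN = 54 applies directly.
Max retention: S = 1000/54 − 10 = 230/27 in (≈ 8.519 in)
Ia = 0.2·(230/27) = 46/27 in ≈ 1.704 in
Since P=11.420 > Ia=1.704: effective rainfall P−Ia = 13117/1350 in
Q: (13117/1350)² ÷ (24617/1350) = 172055689/33232950 in (≈ 5.177 in)

Q = 172055689/33232950 in ≈ 5.177 in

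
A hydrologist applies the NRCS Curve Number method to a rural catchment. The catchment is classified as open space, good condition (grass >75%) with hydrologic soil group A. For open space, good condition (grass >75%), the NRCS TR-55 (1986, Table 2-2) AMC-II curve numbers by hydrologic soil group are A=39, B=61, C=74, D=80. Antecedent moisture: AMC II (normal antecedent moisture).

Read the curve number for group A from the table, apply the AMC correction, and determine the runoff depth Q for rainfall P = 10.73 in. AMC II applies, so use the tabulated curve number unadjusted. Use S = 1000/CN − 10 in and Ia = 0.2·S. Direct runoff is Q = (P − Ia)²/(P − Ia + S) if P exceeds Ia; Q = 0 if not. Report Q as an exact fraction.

Q = 878944609/353523300 in ≈ 2.486 in

NRCS table: open space, good condition (grass >75%), soil group A → CN(II) = 39
Average conditions: CN = 39 (no AMC adjustment).
Retention S: 1000/CN − 10 with CN=39.000 → S = 610/39 ≈ 15.641 in
Initial abstraction Ia = S/5 = (610/39)/5 = 122/39 ≈ 3.128 in
Since P=10.730 > Ia=3.128: effective rainfall P−Ia = 29647/3900 in
Q = (29647/3900)²/((29647/3900) + 610/39) = (878944609/15210000)/(90647/3900) = 878944609/353523300 in ≈ 2.486 in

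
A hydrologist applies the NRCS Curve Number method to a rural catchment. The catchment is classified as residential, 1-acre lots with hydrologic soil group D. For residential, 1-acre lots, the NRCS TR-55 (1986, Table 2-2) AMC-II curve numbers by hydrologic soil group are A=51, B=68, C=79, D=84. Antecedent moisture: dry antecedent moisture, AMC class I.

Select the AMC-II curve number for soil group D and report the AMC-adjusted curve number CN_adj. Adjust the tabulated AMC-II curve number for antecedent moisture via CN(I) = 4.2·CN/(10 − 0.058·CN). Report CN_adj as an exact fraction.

NRCS table: residential, 1-acre lots, soil group D → CN(II) = 84
Dry (AMC I): CN(I) = 4.2·84/(10 − 0.058·84) = (1764/5)/(641/125) = 44100/641 ≈ 68.799

CN_adj = 44100/641 ≈ 68.799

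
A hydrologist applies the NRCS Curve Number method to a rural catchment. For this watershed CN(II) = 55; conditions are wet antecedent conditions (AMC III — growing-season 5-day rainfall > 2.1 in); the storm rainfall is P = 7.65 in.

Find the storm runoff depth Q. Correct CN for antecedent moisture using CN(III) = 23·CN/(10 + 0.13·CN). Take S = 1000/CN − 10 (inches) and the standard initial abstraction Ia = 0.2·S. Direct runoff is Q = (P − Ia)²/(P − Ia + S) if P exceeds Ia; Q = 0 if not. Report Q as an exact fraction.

Q = 45653403/9953020 in ≈ 4.587 in

Adjust CN=55 to AMC III: 23·55/(10 + 0.13·55) → 1265 ÷ (343/20) = 25300/343 ≈ 73.761
Max retention: S = 1000/(25300/343) − 10 = 900/253 in (≈ 3.557 in)
Initial abstraction Ia = S/5 = (900/253)/5 = 180/253 ≈ 0.711 in
P − Ia = 7.650 − 0.711 = 35109/5060 ≈ 6.939 in (> 0, runoff occurs)
Runoff Q = (P−Ia)²/(P−Ia+S) = (6.939)²/(6.939+3.557) = 45653403/9953020 ≈ 4.587 in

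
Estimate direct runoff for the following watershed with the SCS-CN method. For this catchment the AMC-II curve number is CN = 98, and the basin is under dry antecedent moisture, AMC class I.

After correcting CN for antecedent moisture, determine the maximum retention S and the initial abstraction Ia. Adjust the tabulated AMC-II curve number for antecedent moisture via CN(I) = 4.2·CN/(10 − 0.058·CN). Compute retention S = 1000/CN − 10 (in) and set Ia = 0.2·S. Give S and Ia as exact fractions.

S = 500/1029 in ≈ 0.486 in; Ia = 100/1029 in ≈ 0.097 in

Dry (AMC I): CN(I) = 4.2·98/(10 − 0.058·98) = (2058/5)/(1079/250) = 102900/1079 ≈ 95.366
Retention S: 1000/CN − 10 with CN=95.366 → S = 500/1029 ≈ 0.486 in
Ia = 0.2·(500/1029) = 100/1029 in ≈ 0.097 in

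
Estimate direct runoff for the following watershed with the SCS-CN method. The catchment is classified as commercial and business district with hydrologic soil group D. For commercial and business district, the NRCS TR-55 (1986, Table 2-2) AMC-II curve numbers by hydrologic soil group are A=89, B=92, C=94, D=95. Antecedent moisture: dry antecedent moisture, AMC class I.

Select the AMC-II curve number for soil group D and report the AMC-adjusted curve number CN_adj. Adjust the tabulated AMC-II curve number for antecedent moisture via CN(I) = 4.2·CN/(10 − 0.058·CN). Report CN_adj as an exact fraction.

NRCS table: commercial and business district, soil group D → CN(II) = 95
Adjust CN=95 to AMC I: 4.2·95/(10 − 0.058·95) → 399 ÷ (449/100) = 39900/449 ≈ 88.864

CN_adj = 39900/449 ≈ 88.864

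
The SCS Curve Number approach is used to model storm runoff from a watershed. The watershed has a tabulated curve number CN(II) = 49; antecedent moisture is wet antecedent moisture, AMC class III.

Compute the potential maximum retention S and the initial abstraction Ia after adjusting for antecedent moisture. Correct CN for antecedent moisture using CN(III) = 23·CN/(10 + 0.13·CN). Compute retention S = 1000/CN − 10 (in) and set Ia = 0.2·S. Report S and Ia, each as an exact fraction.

CN(III) from CN(II)=49: (23·49)/(10 + 0.13·49) = 112700/1637 ≈ 68.845
Max retention: S = 1000/(112700/1637) − 10 = 5100/1127 in (≈ 4.525 in)
Initial abstraction Ia = S/5 = (5100/1127)/5 = 1020/1127 ≈ 0.905 in

S = 5100/1127 in ≈ 4.525 in; Ia = 1020/1127 in ≈ 0.905 in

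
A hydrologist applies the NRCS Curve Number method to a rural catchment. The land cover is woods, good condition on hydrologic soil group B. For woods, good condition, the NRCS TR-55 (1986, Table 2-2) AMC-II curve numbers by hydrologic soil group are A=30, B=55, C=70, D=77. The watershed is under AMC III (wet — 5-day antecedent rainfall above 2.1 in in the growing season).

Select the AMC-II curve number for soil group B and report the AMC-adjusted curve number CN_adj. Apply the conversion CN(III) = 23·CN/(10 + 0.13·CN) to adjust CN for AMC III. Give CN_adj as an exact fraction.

CN_adj = 25300/343 ≈ 73.761

NRCS table: woods, good condition, soil group B → CN(II) = 55
Adjust CN=55 to AMC III: 23·55/(10 + 0.13·55) → 1265 ÷ (343/20) = 25300/343 ≈ 73.761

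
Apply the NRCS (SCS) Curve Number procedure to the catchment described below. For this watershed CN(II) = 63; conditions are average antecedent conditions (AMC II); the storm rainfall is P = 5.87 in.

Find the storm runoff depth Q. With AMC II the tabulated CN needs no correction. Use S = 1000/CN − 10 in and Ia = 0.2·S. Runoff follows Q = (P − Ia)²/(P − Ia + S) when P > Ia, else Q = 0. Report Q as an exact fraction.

Q = 875035561/419460300 in ≈ 2.086 in

CN(II) = 63; AMC II needs no correction.
Retention S: 1000/CN − 10 with CN=63.000 → S = 370/63 ≈ 5.873 in
Ia = 0.2S: 0.2·5.873 = 1.175 in (exactly 74/63)
P − Ia = 5.870 − 1.175 = 29581/6300 ≈ 4.695 in (> 0, runoff occurs)
Q: (29581/6300)² ÷ (66581/6300) = 875035561/419460300 in (≈ 2.086 in)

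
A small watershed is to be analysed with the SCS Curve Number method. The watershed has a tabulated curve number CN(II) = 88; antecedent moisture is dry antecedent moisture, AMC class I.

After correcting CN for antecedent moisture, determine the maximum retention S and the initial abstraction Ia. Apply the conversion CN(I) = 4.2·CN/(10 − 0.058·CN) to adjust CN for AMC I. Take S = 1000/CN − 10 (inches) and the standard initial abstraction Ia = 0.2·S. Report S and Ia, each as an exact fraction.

S = 250/77 in ≈ 3.247 in; Ia = 50/77 in ≈ 0.649 in

Dry (AMC I): CN(I) = 4.2·88/(10 − 0.058·88) = (1848/5)/(612/125) = 3850/51 ≈ 75.490
S = 1000/(3850/51) − 10 = 250/77 in ≈ 3.247 in
Ia = 0.2S: 0.2·3.247 = 0.649 in (exactly 50/77)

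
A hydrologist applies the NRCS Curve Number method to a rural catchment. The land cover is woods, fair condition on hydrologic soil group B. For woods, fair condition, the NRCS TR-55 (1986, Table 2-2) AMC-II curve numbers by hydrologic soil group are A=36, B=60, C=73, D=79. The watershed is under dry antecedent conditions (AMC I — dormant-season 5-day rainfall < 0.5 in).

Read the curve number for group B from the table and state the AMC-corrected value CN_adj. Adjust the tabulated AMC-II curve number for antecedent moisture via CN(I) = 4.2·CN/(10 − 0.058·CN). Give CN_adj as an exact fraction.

NRCS table: woods, fair condition, soil group B → CN(II) = 60
Dry (AMC I): CN(I) = 4.2·60/(10 − 0.058·60) = 252/(163/25) = 6300/163 ≈ 38.650

CN_adj = 6300/163 ≈ 38.650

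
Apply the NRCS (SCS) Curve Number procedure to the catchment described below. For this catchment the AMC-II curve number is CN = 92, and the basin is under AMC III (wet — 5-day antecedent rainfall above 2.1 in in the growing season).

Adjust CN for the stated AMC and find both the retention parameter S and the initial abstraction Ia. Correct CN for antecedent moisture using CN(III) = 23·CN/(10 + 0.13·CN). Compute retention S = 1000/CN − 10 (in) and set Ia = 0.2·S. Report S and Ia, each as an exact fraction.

S = 200/529 in ≈ 0.378 in; Ia = 40/529 in ≈ 0.076 in

Adjust CN=92 to AMC III: 23·92/(10 + 0.13·92) → 2116 ÷ (549/25) = 52900/549 ≈ 96.357
S = 1000/(52900/549) − 10 = 200/529 in ≈ 0.378 in
Ia = 0.2S: 0.2·0.378 = 0.076 in (exactly 40/529)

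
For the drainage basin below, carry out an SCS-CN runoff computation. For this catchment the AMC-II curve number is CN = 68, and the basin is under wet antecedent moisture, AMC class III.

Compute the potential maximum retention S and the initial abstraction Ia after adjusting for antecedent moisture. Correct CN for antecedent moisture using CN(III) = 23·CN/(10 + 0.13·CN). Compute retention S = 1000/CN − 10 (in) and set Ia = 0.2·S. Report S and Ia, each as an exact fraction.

S = 800/391 in ≈ 2.046 in; Ia = 160/391 in ≈ 0.409 in

CN(III) from CN(II)=68: (23·68)/(10 + 0.13·68) = 39100/471 ≈ 83.015
Retention S: 1000/CN − 10 with CN=83.015 → S = 800/391 ≈ 2.046 in
Initial abstraction Ia = S/5 = (800/391)/5 = 160/391 ≈ 0.409 in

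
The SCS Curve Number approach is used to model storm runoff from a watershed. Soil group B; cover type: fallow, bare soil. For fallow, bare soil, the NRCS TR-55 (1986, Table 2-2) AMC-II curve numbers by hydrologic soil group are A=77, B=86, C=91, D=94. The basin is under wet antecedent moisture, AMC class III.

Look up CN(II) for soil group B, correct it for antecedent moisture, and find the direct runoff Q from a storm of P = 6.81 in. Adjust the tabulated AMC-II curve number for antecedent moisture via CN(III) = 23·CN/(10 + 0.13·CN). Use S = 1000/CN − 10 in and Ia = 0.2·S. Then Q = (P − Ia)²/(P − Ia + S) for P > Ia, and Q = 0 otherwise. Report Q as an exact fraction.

NRCS table: fallow, bare soil, soil group B → CN(II) = 86
Wet (AMC III): CN(III) = 23·86/(10 + 0.13·86) = 1978/(1059/50) = 98900/1059 ≈ 93.390
Retention S: 1000/CN − 10 with CN=93.390 → S = 700/989 ≈ 0.708 in
Ia = 0.2S: 0.2·0.708 = 0.142 in (exactly 140/989)
Excess rainfall: 6.810 − 0.142 = 6.668 in; P > Ia so Q > 0
Runoff Q = (P−Ia)²/(P−Ia+S) = (6.668)²/(6.668+0.708) = 434952121081/72148440100 ≈ 6.029 in

Q = 434952121081/72148440100 in ≈ 6.029 in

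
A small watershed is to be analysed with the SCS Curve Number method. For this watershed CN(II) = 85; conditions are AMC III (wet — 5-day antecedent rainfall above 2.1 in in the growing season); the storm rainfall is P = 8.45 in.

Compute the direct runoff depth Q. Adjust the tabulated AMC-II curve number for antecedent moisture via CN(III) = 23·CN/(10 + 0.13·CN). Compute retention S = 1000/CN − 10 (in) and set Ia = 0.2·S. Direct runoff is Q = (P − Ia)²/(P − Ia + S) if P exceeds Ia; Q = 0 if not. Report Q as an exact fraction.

Adjust CN=85 to AMC III: 23·85/(10 + 0.13·85) → 1955 ÷ (421/20) = 39100/421 ≈ 92.874
Retention S: 1000/CN − 10 with CN=92.874 → S = 300/391 ≈ 0.767 in
Ia = 0.2S: 0.2·0.767 = 0.153 in (exactly 60/391)
P − Ia = 8.450 − 0.153 = 64879/7820 ≈ 8.297 in (> 0, runoff occurs)
Runoff Q = (P−Ia)²/(P−Ia+S) = (8.297)²/(8.297+0.767) = 4209284641/554273780 ≈ 7.594 in

Q = 4209284641/554273780 in ≈ 7.594 in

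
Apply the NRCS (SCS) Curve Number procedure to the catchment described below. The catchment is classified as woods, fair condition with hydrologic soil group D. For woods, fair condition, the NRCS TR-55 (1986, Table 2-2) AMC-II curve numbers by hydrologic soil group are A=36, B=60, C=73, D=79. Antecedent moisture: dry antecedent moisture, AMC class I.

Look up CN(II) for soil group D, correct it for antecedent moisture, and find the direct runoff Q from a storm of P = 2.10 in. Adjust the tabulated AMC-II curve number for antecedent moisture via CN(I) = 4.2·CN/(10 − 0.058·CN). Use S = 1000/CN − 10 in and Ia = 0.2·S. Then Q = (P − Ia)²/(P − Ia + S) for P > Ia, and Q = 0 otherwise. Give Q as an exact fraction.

NRCS table: woods, fair condition, soil group D → CN(II) = 79
Dry (AMC I): CN(I) = 4.2·79/(10 − 0.058·79) = (1659/5)/(2709/500) = 7900/129 ≈ 61.240
Retention S: 1000/CN − 10 with CN=61.240 → S = 500/79 ≈ 6.329 in
Ia = 0.2S: 0.2·6.329 = 1.266 in (exactly 100/79)
Excess rainfall: 2.100 − 1.266 = 0.834 in; P > Ia so Q > 0
Q = (659/790)²/((659/790) + 500/79) = (434281/624100)/(5659/790) = 434281/4470610 in ≈ 0.097 in

Q = 434281/4470610 in ≈ 0.097 in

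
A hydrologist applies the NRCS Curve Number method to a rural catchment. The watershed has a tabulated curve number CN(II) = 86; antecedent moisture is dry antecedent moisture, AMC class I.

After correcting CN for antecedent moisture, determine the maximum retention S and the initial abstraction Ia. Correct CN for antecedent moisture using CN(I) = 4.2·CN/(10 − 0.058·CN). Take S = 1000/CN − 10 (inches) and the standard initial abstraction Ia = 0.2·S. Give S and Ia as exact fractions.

Adjust CN=86 to AMC I: 4.2·86/(10 − 0.058·86) → (1806/5) ÷ (1253/250) = 12900/179 ≈ 72.067
Max retention: S = 1000/(12900/179) − 10 = 500/129 in (≈ 3.876 in)
Ia = 0.2S: 0.2·3.876 = 0.775 in (exactly 100/129)

S = 500/129 in ≈ 3.876 in; Ia = 100/129 in ≈ 0.775 in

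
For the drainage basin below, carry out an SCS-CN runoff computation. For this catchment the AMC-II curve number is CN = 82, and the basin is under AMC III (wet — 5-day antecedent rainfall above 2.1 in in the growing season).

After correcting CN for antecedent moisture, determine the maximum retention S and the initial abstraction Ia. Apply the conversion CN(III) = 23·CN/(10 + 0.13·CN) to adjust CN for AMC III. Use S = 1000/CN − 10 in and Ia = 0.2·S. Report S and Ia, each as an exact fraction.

Adjust CN=82 to AMC III: 23·82/(10 + 0.13·82) → 1886 ÷ (1033/50) = 94300/1033 ≈ 91.288
Retention S: 1000/CN − 10 with CN=91.288 → S = 900/943 ≈ 0.954 in
Ia = 0.2·(900/943) = 180/943 in ≈ 0.191 in

S = 900/943 in ≈ 0.954 in; Ia = 180/943 in ≈ 0.191 in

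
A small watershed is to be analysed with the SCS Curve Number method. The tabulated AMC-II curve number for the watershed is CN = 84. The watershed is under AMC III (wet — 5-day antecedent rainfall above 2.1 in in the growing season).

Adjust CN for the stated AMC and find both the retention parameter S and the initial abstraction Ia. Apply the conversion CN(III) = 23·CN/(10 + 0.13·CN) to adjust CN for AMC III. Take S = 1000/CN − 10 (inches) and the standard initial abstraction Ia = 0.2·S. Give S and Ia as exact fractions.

Wet (AMC III): CN(III) = 23·84/(10 + 0.13·84) = 1932/(523/25) = 48300/523 ≈ 92.352
Max retention: S = 1000/(48300/523) − 10 = 400/483 in (≈ 0.828 in)
Ia = 0.2·(400/483) = 80/483 in ≈ 0.166 in

S = 400/483 in ≈ 0.828 in; Ia = 80/483 in ≈ 0.166 in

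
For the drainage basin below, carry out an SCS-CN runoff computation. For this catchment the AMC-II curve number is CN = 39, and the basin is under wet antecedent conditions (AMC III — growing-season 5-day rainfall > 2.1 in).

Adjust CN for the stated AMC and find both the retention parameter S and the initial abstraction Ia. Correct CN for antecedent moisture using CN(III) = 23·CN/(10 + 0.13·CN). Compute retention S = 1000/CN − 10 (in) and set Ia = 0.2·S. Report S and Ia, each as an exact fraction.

Wet (AMC III): CN(III) = 23·39/(10 + 0.13·39) = 897/(1507/100) = 89700/1507 ≈ 59.522
Retention S: 1000/CN − 10 with CN=59.522 → S = 6100/897 ≈ 6.800 in
Ia = 0.2S: 0.2·6.800 = 1.360 in (exactly 1220/897)

S = 6100/897 in ≈ 6.800 in; Ia = 1220/897 in ≈ 1.360 in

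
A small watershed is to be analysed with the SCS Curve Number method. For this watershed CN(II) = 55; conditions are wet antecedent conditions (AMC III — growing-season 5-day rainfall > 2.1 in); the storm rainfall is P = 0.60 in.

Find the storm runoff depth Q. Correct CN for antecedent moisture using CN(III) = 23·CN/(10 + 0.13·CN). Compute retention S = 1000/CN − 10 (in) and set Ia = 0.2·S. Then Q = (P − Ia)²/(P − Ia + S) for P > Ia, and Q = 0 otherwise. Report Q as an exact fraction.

Adjust CN=55 to AMC III: 23·55/(10 + 0.13·55) → 1265 ÷ (343/20) = 25300/343 ≈ 73.761
S = 1000/(25300/343) − 10 = 900/253 in ≈ 3.557 in
Initial abstraction Ia = S/5 = (900/253)/5 = 180/253 ≈ 0.711 in
P = 0.600 ≤ Ia = 0.711 in: entire storm abstracted, Q = 0.

Q = 0 in ≈ 0.000 in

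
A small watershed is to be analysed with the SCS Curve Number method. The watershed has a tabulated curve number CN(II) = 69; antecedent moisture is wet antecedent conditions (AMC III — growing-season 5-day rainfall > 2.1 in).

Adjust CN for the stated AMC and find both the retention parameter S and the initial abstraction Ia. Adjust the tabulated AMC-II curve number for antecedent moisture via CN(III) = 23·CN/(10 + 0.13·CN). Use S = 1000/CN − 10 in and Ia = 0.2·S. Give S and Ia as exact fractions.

S = 3100/1587 in ≈ 1.953 in; Ia = 620/1587 in ≈ 0.391 in

Adjust CN=69 to AMC III: 23·69/(10 + 0.13·69) → 1587 ÷ (1897/100) = 158700/1897 ≈ 83.658
S = 1000/(158700/1897) − 10 = 3100/1587 in ≈ 1.953 in
Ia = 0.2·(3100/1587) = 620/1587 in ≈ 0.391 in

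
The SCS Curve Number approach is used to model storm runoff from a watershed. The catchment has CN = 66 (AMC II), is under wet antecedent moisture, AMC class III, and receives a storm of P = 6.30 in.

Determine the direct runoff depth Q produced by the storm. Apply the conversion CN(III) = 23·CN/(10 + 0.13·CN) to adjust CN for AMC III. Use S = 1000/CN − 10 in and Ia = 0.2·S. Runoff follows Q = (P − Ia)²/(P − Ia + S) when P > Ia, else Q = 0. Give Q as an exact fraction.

Wet (AMC III): CN(III) = 23·66/(10 + 0.13·66) = 1518/(929/50) = 75900/929 ≈ 81.701
Max retention: S = 1000/(75900/929) − 10 = 1700/759 in (≈ 2.240 in)
Initial abstraction Ia = S/5 = (1700/759)/5 = 340/759 ≈ 0.448 in
Excess rainfall: 6.300 − 0.448 = 5.852 in; P > Ia so Q > 0
Q = (44417/7590)²/((44417/7590) + 1700/759) = (1972869889/57608100)/(61417/7590) = 1972869889/466155030 in ≈ 4.232 in

Q = 1972869889/466155030 in ≈ 4.232 in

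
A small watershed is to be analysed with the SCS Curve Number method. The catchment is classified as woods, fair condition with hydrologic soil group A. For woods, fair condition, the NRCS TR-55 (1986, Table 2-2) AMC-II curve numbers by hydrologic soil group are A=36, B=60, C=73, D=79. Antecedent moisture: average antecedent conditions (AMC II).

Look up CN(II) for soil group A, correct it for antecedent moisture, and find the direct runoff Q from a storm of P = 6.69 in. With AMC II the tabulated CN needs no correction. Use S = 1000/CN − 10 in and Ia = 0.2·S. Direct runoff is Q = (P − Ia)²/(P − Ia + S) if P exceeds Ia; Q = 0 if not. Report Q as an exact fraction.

Q = 7958041/16938900 in ≈ 0.470 in

NRCS table: woods, fair condition, soil group A → CN(II) = 36
AMC II — tabulated CN = 36 applies directly.
Max retention: S = 1000/36 − 10 = 160/9 in (≈ 17.778 in)
Ia = 0.2·(160/9) = 32/9 in ≈ 3.556 in
P − Ia = 6.690 − 3.556 = 2821/900 ≈ 3.134 in (> 0, runoff occurs)
Runoff Q = (P−Ia)²/(P−Ia+S) = (3.134)²/(3.134+17.778) = 7958041/16938900 ≈ 0.470 in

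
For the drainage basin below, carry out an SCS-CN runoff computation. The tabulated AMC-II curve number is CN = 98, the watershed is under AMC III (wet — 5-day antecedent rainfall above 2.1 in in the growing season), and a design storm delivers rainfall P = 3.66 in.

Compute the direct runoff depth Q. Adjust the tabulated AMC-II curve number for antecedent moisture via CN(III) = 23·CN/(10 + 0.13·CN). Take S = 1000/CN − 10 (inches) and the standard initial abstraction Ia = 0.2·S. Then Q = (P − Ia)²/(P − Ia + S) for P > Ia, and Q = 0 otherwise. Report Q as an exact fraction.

Q = 42123868081/11847080350 in ≈ 3.556 in

CN(III) from CN(II)=98: (23·98)/(10 + 0.13·98) = 112700/1137 ≈ 99.120
Max retention: S = 1000/(112700/1137) − 10 = 100/1127 in (≈ 0.089 in)
Initial abstraction Ia = S/5 = (100/1127)/5 = 20/1127 ≈ 0.018 in
Excess rainfall: 3.660 − 0.018 = 3.642 in; P > Ia so Q > 0
Q: (205241/56350)² ÷ (210241/56350) = 42123868081/11847080350 in (≈ 3.556 in)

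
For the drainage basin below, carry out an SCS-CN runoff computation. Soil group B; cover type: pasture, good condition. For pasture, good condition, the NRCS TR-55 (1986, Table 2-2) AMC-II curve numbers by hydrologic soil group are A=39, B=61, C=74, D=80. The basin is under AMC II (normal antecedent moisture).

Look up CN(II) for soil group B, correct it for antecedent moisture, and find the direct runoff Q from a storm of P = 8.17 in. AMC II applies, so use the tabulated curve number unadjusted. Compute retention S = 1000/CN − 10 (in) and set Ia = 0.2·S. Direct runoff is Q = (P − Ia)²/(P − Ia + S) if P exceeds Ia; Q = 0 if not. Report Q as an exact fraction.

NRCS table: pasture, good condition, soil group B → CN(II) = 61
AMC II — tabulated CN = 61 applies directly.
S = 1000/61 − 10 = 390/61 in ≈ 6.393 in
Initial abstraction Ia = S/5 = (390/61)/5 = 78/61 ≈ 1.279 in
Excess rainfall: 8.170 − 1.279 = 6.891 in; P > Ia so Q > 0
Q = (42037/6100)²/((42037/6100) + 390/61) = (1767109369/37210000)/(81037/6100) = 1767109369/494325700 in ≈ 3.575 in

Q = 1767109369/494325700 in ≈ 3.575 in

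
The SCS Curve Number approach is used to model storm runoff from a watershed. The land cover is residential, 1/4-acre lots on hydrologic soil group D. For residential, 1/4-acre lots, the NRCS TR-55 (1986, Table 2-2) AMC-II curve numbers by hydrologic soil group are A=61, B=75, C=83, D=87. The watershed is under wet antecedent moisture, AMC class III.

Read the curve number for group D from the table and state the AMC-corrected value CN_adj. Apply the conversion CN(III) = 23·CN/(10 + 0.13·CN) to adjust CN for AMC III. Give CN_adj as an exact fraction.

CN_adj = 200100/2131 ≈ 93.900

NRCS table: residential, 1/4-acre lots, soil group D → CN(II) = 87
Wet (AMC III): CN(III) = 23·87/(10 + 0.13·87) = 2001/(2131/100) = 200100/2131 ≈ 93.900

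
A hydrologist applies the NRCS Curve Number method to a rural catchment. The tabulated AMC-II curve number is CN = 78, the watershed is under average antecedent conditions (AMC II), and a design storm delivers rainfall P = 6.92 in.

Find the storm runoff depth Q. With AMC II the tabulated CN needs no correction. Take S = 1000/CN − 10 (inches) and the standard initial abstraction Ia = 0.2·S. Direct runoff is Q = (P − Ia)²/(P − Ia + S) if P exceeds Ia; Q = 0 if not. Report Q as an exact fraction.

Q = 38402809/8723325 in ≈ 4.402 in

CN(II) = 78; AMC II needs no correction.
S = 1000/78 − 10 = 110/39 in ≈ 2.821 in
Initial abstraction Ia = S/5 = (110/39)/5 = 22/39 ≈ 0.564 in
P − Ia = 6.920 − 0.564 = 6197/975 ≈ 6.356 in (> 0, runoff occurs)
Runoff Q = (P−Ia)²/(P−Ia+S) = (6.356)²/(6.356+2.821) = 38402809/8723325 ≈ 4.402 in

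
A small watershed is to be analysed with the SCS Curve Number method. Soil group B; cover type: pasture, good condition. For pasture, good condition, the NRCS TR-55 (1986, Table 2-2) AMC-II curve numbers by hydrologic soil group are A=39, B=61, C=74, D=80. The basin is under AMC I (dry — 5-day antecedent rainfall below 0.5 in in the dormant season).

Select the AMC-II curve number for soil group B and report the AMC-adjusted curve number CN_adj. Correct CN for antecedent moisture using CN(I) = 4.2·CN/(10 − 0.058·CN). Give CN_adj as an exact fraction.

CN_adj = 42700/1077 ≈ 39.647

NRCS table: pasture, good condition, soil group B → CN(II) = 61
CN(I) from CN(II)=61: (4.2·61)/(10 − 0.058·61) = 42700/1077 ≈ 39.647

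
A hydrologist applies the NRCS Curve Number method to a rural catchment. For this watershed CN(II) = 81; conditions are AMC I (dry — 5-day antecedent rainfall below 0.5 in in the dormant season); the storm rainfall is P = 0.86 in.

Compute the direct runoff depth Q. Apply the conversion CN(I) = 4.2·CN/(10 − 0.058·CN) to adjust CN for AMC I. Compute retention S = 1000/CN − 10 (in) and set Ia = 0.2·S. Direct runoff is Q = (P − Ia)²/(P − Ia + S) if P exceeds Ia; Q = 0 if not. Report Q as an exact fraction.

Q = 0 in ≈ 0.000 in

Adjust CN=81 to AMC I: 4.2·81/(10 − 0.058·81) → (1701/5) ÷ (2651/500) = 170100/2651 ≈ 64.164
Retention S: 1000/CN − 10 with CN=64.164 → S = 9500/1701 ≈ 5.585 in
Initial abstraction Ia = S/5 = (9500/1701)/5 = 1900/1701 ≈ 1.117 in
P = 0.860 ≤ Ia = 1.117 in: entire storm abstracted, Q = 0.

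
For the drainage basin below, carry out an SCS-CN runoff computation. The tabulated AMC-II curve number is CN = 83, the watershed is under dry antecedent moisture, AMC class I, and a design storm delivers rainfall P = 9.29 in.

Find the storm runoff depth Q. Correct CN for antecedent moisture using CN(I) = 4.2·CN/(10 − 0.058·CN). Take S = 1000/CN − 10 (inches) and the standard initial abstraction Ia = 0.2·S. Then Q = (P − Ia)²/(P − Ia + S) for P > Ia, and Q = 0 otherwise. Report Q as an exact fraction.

Q = 2100316867009/400758752100 in ≈ 5.241 in

Dry (AMC I): CN(I) = 4.2·83/(10 − 0.058·83) = (1743/5)/(2593/500) = 174300/2593 ≈ 67.219
Retention S: 1000/CN − 10 with CN=67.219 → S = 8500/1743 ≈ 4.877 in
Initial abstraction Ia = S/5 = (8500/1743)/5 = 1700/1743 ≈ 0.975 in
Since P=9.290 > Ia=0.975: effective rainfall P−Ia = 1449247/174300 in
Runoff Q = (P−Ia)²/(P−Ia+S) = (8.315)²/(8.315+4.877) = 2100316867009/400758752100 ≈ 5.241 in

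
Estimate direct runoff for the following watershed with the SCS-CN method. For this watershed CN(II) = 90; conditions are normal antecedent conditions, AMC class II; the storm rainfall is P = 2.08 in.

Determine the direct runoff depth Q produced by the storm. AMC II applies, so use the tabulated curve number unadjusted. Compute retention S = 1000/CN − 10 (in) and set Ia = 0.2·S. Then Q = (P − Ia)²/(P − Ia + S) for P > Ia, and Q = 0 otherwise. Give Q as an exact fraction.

Q = 43681/37575 in ≈ 1.163 in

CN(II) = 90; AMC II needs no correction.
Retention S: 1000/CN − 10 with CN=90.000 → S = 10/9 ≈ 1.111 in
Initial abstraction Ia = S/5 = (10/9)/5 = 2/9 ≈ 0.222 in
P − Ia = 2.080 − 0.222 = 418/225 ≈ 1.858 in (> 0, runoff occurs)
Runoff Q = (P−Ia)²/(P−Ia+S) = (1.858)²/(1.858+1.111) = 43681/37575 ≈ 1.163 in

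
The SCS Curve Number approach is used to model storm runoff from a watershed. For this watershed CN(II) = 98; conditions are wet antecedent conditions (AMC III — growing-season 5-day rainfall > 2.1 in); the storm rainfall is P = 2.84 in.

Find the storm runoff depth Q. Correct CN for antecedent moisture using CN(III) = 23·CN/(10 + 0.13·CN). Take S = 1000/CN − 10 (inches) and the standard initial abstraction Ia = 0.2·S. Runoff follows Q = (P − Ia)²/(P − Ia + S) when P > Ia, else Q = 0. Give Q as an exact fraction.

Adjust CN=98 to AMC III: 23·98/(10 + 0.13·98) → 2254 ÷ (1137/50) = 112700/1137 ≈ 99.120
Retention S: 1000/CN − 10 with CN=99.120 → S = 100/1127 ≈ 0.089 in
Ia = 0.2S: 0.2·0.089 = 0.018 in (exactly 20/1127)
Since P=2.840 > Ia=0.018: effective rainfall P−Ia = 79517/28175 in
Runoff Q = (P−Ia)²/(P−Ia+S) = (2.822)²/(2.822+0.089) = 6322953289/2310828975 ≈ 2.736 in

Q = 6322953289/2310828975 in ≈ 2.736 in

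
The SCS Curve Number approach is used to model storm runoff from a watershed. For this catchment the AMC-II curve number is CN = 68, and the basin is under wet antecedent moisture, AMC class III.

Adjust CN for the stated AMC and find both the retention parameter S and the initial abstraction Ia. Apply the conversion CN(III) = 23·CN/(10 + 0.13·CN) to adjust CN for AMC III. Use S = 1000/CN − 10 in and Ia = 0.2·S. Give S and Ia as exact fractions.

S = 800/391 in ≈ 2.046 in; Ia = 160/391 in ≈ 0.409 in

CN(III) from CN(II)=68: (23·68)/(10 + 0.13·68) = 39100/471 ≈ 83.015
S = 1000/(39100/471) − 10 = 800/391 in ≈ 2.046 in
Ia = 0.2·(800/391) = 160/391 in ≈ 0.409 in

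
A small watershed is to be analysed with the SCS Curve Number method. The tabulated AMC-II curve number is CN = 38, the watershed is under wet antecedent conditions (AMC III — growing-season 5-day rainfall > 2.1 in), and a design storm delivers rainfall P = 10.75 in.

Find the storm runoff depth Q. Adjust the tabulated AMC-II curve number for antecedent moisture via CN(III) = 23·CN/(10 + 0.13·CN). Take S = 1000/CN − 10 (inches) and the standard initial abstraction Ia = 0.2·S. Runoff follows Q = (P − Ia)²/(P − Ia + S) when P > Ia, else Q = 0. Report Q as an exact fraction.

Q = 266048721/50186828 in ≈ 5.301 in

CN(III) from CN(II)=38: (23·38)/(10 + 0.13·38) = 43700/747 ≈ 58.501
Retention S: 1000/CN − 10 with CN=58.501 → S = 3100/437 ≈ 7.094 in
Initial abstraction Ia = S/5 = (3100/437)/5 = 620/437 ≈ 1.419 in
Since P=10.750 > Ia=1.419: effective rainfall P−Ia = 16311/1748 in
Q = (16311/1748)²/((16311/1748) + 3100/437) = (266048721/3055504)/(28711/1748) = 266048721/50186828 in ≈ 5.301 in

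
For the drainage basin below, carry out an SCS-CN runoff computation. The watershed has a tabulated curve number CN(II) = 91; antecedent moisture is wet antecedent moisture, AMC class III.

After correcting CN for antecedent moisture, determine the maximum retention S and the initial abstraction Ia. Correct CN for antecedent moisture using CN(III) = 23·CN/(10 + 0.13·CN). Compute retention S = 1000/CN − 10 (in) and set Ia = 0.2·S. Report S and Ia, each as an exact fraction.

S = 900/2093 in ≈ 0.430 in; Ia = 180/2093 in ≈ 0.086 in

Adjust CN=91 to AMC III: 23·91/(10 + 0.13·91) → 2093 ÷ (2183/100) = 209300/2183 ≈ 95.877
Max retention: S = 1000/(209300/2183) − 10 = 900/2093 in (≈ 0.430 in)
Ia = 0.2S: 0.2·0.430 = 0.086 in (exactly 180/2093)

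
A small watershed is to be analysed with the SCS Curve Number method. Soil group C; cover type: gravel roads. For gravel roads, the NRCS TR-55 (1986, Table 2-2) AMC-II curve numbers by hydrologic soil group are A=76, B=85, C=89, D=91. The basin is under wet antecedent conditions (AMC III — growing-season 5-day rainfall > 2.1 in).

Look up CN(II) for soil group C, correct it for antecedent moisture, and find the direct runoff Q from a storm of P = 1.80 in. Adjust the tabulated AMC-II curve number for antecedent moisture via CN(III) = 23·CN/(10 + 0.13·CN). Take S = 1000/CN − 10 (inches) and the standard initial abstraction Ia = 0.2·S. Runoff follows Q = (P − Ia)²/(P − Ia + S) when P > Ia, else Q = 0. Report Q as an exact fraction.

Q = 300086329/233593405 in ≈ 1.285 in

NRCS table: gravel roads, soil group C → CN(II) = 89
CN(III) from CN(II)=89: (23·89)/(10 + 0.13·89) = 204700/2157 ≈ 94.900
S = 1000/(204700/2157) − 10 = 1100/2047 in ≈ 0.537 in
Ia = 0.2S: 0.2·0.537 = 0.107 in (exactly 220/2047)
P − Ia = 1.800 − 0.107 = 17323/10235 ≈ 1.693 in (> 0, runoff occurs)
Q: (17323/10235)² ÷ (22823/10235) = 300086329/233593405 in (≈ 1.285 in)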